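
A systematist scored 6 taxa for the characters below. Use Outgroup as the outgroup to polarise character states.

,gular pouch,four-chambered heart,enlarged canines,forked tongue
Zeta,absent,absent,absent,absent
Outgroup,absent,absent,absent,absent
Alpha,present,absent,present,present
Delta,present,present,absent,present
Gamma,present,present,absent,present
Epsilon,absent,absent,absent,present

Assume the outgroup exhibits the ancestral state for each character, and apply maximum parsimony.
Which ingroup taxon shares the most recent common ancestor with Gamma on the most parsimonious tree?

The outgroup has state 'absent' for every character, so 'present' is the derived state throughout.
Only Alpha, Delta, and Gamma show the derived state 'present' for gular pouch, supporting them as a clade.
Only Delta and Gamma show the derived state 'present' for four-chambered heart, supporting them as a clade.
enlarged canines (derived state 'present') is unique to Alpha (autapomorphy; uninformative for grouping).
Only Alpha, Delta, Epsilon, and Gamma show the derived state 'present' for forked tongue, supporting them as a clade.
Most parsimonious ingroup topology: ((((Gamma,Delta),Alpha),Epsilon),Zeta).
Gamma and Delta form a cherry on this tree, so they are sister taxa.

Delta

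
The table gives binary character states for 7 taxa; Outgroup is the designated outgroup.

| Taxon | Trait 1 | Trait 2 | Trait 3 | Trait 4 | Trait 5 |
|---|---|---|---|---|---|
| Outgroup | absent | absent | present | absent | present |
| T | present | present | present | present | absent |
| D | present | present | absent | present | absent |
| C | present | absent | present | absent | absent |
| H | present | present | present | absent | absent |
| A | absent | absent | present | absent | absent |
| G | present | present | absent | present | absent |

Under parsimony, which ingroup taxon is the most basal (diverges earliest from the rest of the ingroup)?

A

Character polarity is set by the outgroup: the derived state is whichever differs from the outgroup's state, so for Trait 3, Trait 5 the derived state is 'absent', and for the remaining characters it is 'present'.
Trait 1 (derived state 'present') is shared by C, D, G, H, and T — a synapomorphy uniting that clade.
Trait 2: derived state 'present' in D, G, H, and T only — synapomorphy for {D, G, H, T}.
Trait 3 (derived state 'absent') is shared by D and G — a synapomorphy uniting that clade.
Trait 4: derived state 'present' in D, G, and T only — synapomorphy for {D, G, T}.
Trait 5 (derived state 'absent') is shared by all ingroup taxa — unites the whole ingroup.
Most parsimonious ingroup topology: ((((T,(D,G)),H),C),A).
A is sister to the clade containing all other ingroup taxa, so it is the earliest-diverging (most basal) ingroup lineage.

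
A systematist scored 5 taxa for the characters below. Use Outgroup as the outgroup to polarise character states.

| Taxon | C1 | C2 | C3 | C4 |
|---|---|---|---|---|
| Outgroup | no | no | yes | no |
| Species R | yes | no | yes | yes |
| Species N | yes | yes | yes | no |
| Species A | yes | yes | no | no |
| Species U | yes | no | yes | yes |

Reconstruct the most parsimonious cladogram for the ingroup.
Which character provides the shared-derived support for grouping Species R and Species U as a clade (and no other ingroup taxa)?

C4

Character polarity is set by the outgroup: the derived state is whichever differs from the outgroup's state, so for C3 the derived state is 'no', and for the remaining characters it is 'yes'.
C1 (derived state 'yes') is shared by all ingroup taxa — unites the whole ingroup.
C2 (derived state 'yes') is shared by Species A and Species N — a synapomorphy uniting that clade.
C3: derived state 'no' in Species A only — an autapomorphy, so it tells us nothing about relationships among taxa.
C4 (derived state 'yes') is shared by Species R and Species U — a synapomorphy uniting that clade.
Most parsimonious ingroup topology: ((Species R,Species U),(Species N,Species A)).
The clade {Species R, Species U} is supported by C4: its derived state 'yes' occurs in exactly those taxa and in no other taxon (including the outgroup).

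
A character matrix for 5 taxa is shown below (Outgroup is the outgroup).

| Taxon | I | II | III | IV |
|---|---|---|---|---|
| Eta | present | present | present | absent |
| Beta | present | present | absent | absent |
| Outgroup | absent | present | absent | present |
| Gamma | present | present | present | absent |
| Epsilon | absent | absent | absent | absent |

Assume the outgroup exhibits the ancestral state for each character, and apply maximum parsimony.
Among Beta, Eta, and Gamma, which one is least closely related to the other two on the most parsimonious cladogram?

Character polarity is set by the outgroup: the derived state is whichever differs from the outgroup's state, so for II, IV the derived state is 'absent', and for the remaining characters it is 'present'.
Only Beta, Eta, and Gamma show the derived state 'present' for I, supporting them as a clade.
II: derived state 'absent' in Epsilon only — an autapomorphy, so it tells us nothing about relationships among taxa.
III (derived state 'present') is shared by Eta and Gamma — a synapomorphy uniting that clade.
All ingroup taxa share the derived state 'absent' for IV; it defines the ingroup but does not resolve relationships within it.
Most parsimonious ingroup topology: (((Eta,Gamma),Beta),Epsilon).
Gamma and Eta share a more recent common ancestor with each other than either does with Beta, so Beta is the least closely related of the three.

Beta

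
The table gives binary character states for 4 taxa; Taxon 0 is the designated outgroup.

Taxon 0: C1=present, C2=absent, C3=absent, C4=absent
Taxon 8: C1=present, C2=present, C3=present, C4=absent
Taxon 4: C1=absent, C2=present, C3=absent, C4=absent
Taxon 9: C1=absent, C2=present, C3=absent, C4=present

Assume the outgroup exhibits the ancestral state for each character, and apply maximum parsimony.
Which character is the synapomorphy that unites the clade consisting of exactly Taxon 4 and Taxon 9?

Character polarity is set by the outgroup: the derived state is whichever differs from the outgroup's state, so for C1 the derived state is 'absent', and for the remaining characters it is 'present'.
C1 (derived state 'absent') is shared by Taxon 4 and Taxon 9 — a synapomorphy uniting that clade.
All ingroup taxa share the derived state 'present' for C2; it defines the ingroup but does not resolve relationships within it.
C3 (derived state 'present') is unique to Taxon 8 (autapomorphy; uninformative for grouping).
C4: derived state 'present' in Taxon 9 only — an autapomorphy, so it tells us nothing about relationships among taxa.
Most parsimonious ingroup topology: (Taxon 8,(Taxon 4,Taxon 9)).
The clade {Taxon 4, Taxon 9} is supported by C1: its derived state 'absent' occurs in exactly those taxa and in no other taxon (including the outgroup).

C1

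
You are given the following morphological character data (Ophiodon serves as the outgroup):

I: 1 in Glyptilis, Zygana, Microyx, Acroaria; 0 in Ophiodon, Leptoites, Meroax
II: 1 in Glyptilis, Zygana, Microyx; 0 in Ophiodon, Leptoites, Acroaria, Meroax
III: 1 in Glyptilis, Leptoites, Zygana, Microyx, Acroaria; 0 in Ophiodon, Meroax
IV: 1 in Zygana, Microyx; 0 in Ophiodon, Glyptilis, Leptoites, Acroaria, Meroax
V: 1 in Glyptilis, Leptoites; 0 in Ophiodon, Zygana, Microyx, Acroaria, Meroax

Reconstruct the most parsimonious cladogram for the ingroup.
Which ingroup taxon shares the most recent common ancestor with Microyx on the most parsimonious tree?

The outgroup has state '0' for every character, so '1' is the derived state throughout.
I: derived state '1' in Acroaria, Glyptilis, Microyx, and Zygana only — synapomorphy for {Acroaria, Glyptilis, Microyx, Zygana}.
II (derived state '1') is shared by Glyptilis, Microyx, and Zygana — a synapomorphy uniting that clade.
III: derived state '1' in Acroaria, Glyptilis, Leptoites, Microyx, and Zygana only — synapomorphy for {Acroaria, Glyptilis, Leptoites, Microyx, Zygana}.
IV: derived state '1' in Microyx and Zygana only — synapomorphy for {Microyx, Zygana}.
V groups Glyptilis and Leptoites, which is incompatible with the clades supported by the remaining characters; treating it as convergent (homoplasy) costs fewer steps than any alternative tree.
Most parsimonious ingroup topology: ((((Glyptilis,(Zygana,Microyx)),Acroaria),Leptoites),Meroax).
Microyx and Zygana form a cherry on this tree, so they are sister taxa.

Zygana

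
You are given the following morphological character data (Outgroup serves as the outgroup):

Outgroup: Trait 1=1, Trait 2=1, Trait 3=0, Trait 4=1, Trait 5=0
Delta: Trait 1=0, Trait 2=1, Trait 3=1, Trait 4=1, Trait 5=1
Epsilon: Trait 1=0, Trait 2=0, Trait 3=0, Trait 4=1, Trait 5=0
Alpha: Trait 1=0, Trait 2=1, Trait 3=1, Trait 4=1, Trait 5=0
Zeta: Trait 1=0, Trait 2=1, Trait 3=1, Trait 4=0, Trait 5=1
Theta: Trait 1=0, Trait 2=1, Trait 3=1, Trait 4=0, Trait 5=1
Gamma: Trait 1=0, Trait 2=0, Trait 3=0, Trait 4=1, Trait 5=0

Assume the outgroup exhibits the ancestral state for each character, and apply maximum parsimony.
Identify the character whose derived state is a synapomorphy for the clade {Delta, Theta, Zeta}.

Trait 5

Character polarity is set by the outgroup: the derived state is whichever differs from the outgroup's state, so for Trait 1, Trait 2, Trait 4 the derived state is '0', and for the remaining characters it is '1'.
All ingroup taxa share the derived state '0' for Trait 1; it defines the ingroup but does not resolve relationships within it.
Only Epsilon and Gamma show the derived state '0' for Trait 2, supporting them as a clade.
Only Alpha, Delta, Theta, and Zeta show the derived state '1' for Trait 3, supporting them as a clade.
Only Theta and Zeta show the derived state '0' for Trait 4, supporting them as a clade.
Only Delta, Theta, and Zeta show the derived state '1' for Trait 5, supporting them as a clade.
Most parsimonious ingroup topology: (((Delta,(Zeta,Theta)),Alpha),(Epsilon,Gamma)).
The clade {Delta, Theta, Zeta} is supported by Trait 5: its derived state '1' occurs in exactly those taxa and in no other taxon (including the outgroup).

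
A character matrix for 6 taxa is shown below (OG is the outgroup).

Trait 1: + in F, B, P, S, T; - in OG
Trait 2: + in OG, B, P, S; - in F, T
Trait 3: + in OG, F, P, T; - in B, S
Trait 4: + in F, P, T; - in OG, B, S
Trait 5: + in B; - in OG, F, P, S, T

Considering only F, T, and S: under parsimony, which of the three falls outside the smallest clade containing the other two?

Character polarity is set by the outgroup: the derived state is whichever differs from the outgroup's state, so for Trait 2, Trait 3 the derived state is '-', and for the remaining characters it is '+'.
All ingroup taxa share the derived state '+' for Trait 1; it defines the ingroup but does not resolve relationships within it.
Only F and T show the derived state '-' for Trait 2, supporting them as a clade.
Trait 3 (derived state '-') is shared by B and S — a synapomorphy uniting that clade.
Trait 4 (derived state '+') is shared by F, P, and T — a synapomorphy uniting that clade.
Trait 5: derived state '+' in B only — an autapomorphy, so it tells us nothing about relationships among taxa.
Most parsimonious ingroup topology: (((F,T),P),(S,B)).
T and F share a more recent common ancestor with each other than either does with S, so S is the least closely related of the three.

S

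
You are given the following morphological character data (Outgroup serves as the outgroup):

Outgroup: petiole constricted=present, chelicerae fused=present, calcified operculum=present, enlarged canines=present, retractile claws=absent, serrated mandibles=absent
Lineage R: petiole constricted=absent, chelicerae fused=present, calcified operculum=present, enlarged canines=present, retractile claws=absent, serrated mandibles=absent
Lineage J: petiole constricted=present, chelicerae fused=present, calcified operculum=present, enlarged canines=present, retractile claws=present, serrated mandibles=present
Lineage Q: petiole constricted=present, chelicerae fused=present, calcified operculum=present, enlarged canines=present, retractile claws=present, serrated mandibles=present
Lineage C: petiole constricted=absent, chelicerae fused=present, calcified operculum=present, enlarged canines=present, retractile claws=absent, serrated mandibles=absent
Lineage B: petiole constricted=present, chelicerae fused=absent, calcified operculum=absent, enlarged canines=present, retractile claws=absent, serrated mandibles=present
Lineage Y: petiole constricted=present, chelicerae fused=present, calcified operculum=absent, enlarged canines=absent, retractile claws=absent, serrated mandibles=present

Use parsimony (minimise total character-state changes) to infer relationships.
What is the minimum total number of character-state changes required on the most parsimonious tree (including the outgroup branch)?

6

Character polarity is set by the outgroup: the derived state is whichever differs from the outgroup's state, so for petiole constricted, chelicerae fused, calcified operculum, enlarged canines the derived state is 'absent', and for the remaining characters it is 'present'.
Only Lineage C and Lineage R show the derived state 'absent' for petiole constricted, supporting them as a clade.
chelicerae fused (derived state 'absent') is unique to Lineage B (autapomorphy; uninformative for grouping).
calcified operculum (derived state 'absent') is shared by Lineage B and Lineage Y — a synapomorphy uniting that clade.
enlarged canines: derived state 'absent' in Lineage Y only — an autapomorphy, so it tells us nothing about relationships among taxa.
retractile claws: derived state 'present' in Lineage J and Lineage Q only — synapomorphy for {Lineage J, Lineage Q}.
Only Lineage B, Lineage J, Lineage Q, and Lineage Y show the derived state 'present' for serrated mandibles, supporting them as a clade.
Most parsimonious ingroup topology: ((Lineage R,Lineage C),((Lineage J,Lineage Q),(Lineage B,Lineage Y))).
Changes per character on this tree: petiole constricted: 1; chelicerae fused: 1; calcified operculum: 1; enlarged canines: 1; retractile claws: 1; serrated mandibles: 1.
Total = 6.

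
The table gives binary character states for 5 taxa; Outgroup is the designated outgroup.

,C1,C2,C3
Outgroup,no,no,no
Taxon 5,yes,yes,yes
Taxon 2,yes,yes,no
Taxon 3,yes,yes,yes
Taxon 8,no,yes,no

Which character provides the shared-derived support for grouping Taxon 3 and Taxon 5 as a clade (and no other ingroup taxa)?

C3

The outgroup has state 'no' for every character, so 'yes' is the derived state throughout.
Only Taxon 2, Taxon 3, and Taxon 5 show the derived state 'yes' for C1, supporting them as a clade.
C2 (derived state 'yes') is shared by all ingroup taxa — unites the whole ingroup.
C3 (derived state 'yes') is shared by Taxon 3 and Taxon 5 — a synapomorphy uniting that clade.
Most parsimonious ingroup topology: (((Taxon 5,Taxon 3),Taxon 2),Taxon 8).
The clade {Taxon 3, Taxon 5} is supported by C3: its derived state 'yes' occurs in exactly those taxa and in no other taxon (including the outgroup).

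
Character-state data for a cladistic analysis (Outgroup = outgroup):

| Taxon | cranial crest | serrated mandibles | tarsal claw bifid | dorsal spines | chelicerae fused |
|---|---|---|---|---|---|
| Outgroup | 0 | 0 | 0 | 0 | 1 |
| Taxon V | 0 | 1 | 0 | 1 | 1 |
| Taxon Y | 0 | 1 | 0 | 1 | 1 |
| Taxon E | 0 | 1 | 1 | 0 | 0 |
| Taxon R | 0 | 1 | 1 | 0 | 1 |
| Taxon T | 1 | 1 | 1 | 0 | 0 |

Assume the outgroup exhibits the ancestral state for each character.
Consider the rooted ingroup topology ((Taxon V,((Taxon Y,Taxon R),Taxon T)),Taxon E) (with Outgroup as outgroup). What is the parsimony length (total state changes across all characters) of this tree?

Map each character onto ((Taxon V,((Taxon Y,Taxon R),Taxon T)),Taxon E) (rooted by Outgroup) and count the minimum state changes it requires (Fitch parsimony):
cranial crest: 1; serrated mandibles: 1; tarsal claw bifid: 3; dorsal spines: 2; chelicerae fused: 2.
Total tree length = 9.

9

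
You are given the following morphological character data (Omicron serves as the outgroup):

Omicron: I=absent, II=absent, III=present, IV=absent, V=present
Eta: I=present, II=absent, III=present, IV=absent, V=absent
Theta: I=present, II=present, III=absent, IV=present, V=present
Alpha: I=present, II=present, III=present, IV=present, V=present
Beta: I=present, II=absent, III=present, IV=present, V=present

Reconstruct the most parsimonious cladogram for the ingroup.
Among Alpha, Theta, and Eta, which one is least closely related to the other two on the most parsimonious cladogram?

Eta

Character polarity is set by the outgroup: the derived state is whichever differs from the outgroup's state, so for III, V the derived state is 'absent', and for the remaining characters it is 'present'.
I (derived state 'present') is shared by all ingroup taxa — unites the whole ingroup.
II (derived state 'present') is shared by Alpha and Theta — a synapomorphy uniting that clade.
III (derived state 'absent') is unique to Theta (autapomorphy; uninformative for grouping).
IV: derived state 'present' in Alpha, Beta, and Theta only — synapomorphy for {Alpha, Beta, Theta}.
V: derived state 'absent' in Eta only — an autapomorphy, so it tells us nothing about relationships among taxa.
Most parsimonious ingroup topology: (Eta,(Beta,(Alpha,Theta))).
Theta and Alpha share a more recent common ancestor with each other than either does with Eta, so Eta is the least closely related of the three.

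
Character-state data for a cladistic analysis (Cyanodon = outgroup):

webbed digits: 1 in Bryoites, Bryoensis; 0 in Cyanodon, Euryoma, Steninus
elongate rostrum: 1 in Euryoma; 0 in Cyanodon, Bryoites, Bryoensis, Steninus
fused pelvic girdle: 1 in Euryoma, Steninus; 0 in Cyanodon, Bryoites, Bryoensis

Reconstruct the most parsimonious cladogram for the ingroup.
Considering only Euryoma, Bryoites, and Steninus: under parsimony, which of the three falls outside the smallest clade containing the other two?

Bryoites

The outgroup has state '0' for every character, so '1' is the derived state throughout.
webbed digits: derived state '1' in Bryoensis and Bryoites only — synapomorphy for {Bryoensis, Bryoites}.
elongate rostrum (derived state '1') is unique to Euryoma (autapomorphy; uninformative for grouping).
fused pelvic girdle (derived state '1') is shared by Euryoma and Steninus — a synapomorphy uniting that clade.
Most parsimonious ingroup topology: ((Bryoites,Bryoensis),(Euryoma,Steninus)).
Euryoma and Steninus share a more recent common ancestor with each other than either does with Bryoites, so Bryoites is the least closely related of the three.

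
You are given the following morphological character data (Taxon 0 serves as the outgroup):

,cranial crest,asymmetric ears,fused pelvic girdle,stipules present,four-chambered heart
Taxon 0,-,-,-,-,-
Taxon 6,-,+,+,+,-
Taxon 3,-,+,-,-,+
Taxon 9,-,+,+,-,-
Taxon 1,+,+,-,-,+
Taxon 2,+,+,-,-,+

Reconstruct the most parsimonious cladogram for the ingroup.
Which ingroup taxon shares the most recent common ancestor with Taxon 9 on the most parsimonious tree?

The outgroup has state '-' for every character, so '+' is the derived state throughout.
cranial crest: derived state '+' in Taxon 1 and Taxon 2 only — synapomorphy for {Taxon 1, Taxon 2}.
asymmetric ears (derived state '+') is shared by all ingroup taxa — unites the whole ingroup.
fused pelvic girdle: derived state '+' in Taxon 6 and Taxon 9 only — synapomorphy for {Taxon 6, Taxon 9}.
stipules present: derived state '+' in Taxon 6 only — an autapomorphy, so it tells us nothing about relationships among taxa.
Only Taxon 1, Taxon 2, and Taxon 3 show the derived state '+' for four-chambered heart, supporting them as a clade.
Most parsimonious ingroup topology: ((Taxon 6,Taxon 9),(Taxon 3,(Taxon 1,Taxon 2))).
Taxon 9 and Taxon 6 form a cherry on this tree, so they are sister taxa.

Taxon 6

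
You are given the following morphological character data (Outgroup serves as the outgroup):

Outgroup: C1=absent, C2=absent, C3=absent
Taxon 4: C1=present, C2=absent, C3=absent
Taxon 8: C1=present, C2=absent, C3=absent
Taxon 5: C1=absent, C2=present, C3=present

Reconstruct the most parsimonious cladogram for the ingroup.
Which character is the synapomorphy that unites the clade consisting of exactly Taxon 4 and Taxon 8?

C1

The outgroup has state 'absent' for every character, so 'present' is the derived state throughout.
Only Taxon 4 and Taxon 8 show the derived state 'present' for C1, supporting them as a clade.
C2 (derived state 'present') is unique to Taxon 5 (autapomorphy; uninformative for grouping).
C3 (derived state 'present') is unique to Taxon 5 (autapomorphy; uninformative for grouping).
Most parsimonious ingroup topology: ((Taxon 4,Taxon 8),Taxon 5).
The clade {Taxon 4, Taxon 8} is supported by C1: its derived state 'present' occurs in exactly those taxa and in no other taxon (including the outgroup).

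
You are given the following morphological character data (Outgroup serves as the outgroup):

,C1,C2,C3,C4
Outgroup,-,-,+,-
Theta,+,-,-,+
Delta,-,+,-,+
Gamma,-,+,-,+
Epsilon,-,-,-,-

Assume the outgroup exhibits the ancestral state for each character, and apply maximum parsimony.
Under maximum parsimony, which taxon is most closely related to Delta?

Gamma

Character polarity is set by the outgroup: the derived state is whichever differs from the outgroup's state, so for C3 the derived state is '-', and for the remaining characters it is '+'.
C1: derived state '+' in Theta only — an autapomorphy, so it tells us nothing about relationships among taxa.
Only Delta and Gamma show the derived state '+' for C2, supporting them as a clade.
C3 (derived state '-') is shared by all ingroup taxa — unites the whole ingroup.
C4 (derived state '+') is shared by Delta, Gamma, and Theta — a synapomorphy uniting that clade.
Most parsimonious ingroup topology: ((Theta,(Delta,Gamma)),Epsilon).
Delta and Gamma form a cherry on this tree, so they are sister taxa.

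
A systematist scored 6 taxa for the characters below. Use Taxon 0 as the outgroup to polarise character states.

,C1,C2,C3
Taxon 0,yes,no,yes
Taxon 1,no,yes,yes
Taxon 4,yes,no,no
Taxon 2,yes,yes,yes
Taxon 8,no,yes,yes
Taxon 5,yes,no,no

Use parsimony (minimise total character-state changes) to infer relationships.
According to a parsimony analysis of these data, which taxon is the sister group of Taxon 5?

Taxon 4

Character polarity is set by the outgroup: the derived state is whichever differs from the outgroup's state, so for C1, C3 the derived state is 'no', and for the remaining characters it is 'yes'.
Only Taxon 1 and Taxon 8 show the derived state 'no' for C1, supporting them as a clade.
Only Taxon 1, Taxon 2, and Taxon 8 show the derived state 'yes' for C2, supporting them as a clade.
Only Taxon 4 and Taxon 5 show the derived state 'no' for C3, supporting them as a clade.
Most parsimonious ingroup topology: (((Taxon 1,Taxon 8),Taxon 2),(Taxon 4,Taxon 5)).
Taxon 5 and Taxon 4 form a cherry on this tree, so they are sister taxa.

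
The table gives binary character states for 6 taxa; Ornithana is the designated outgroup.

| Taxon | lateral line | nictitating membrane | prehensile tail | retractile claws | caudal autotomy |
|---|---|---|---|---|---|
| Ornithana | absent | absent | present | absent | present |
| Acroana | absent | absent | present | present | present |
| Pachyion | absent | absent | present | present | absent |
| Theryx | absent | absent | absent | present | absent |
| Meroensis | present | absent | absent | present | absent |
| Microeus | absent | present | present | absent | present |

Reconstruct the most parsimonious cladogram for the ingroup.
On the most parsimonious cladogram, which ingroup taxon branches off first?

Character polarity is set by the outgroup: the derived state is whichever differs from the outgroup's state, so for prehensile tail, caudal autotomy the derived state is 'absent', and for the remaining characters it is 'present'.
lateral line: derived state 'present' in Meroensis only — an autapomorphy, so it tells us nothing about relationships among taxa.
nictitating membrane (derived state 'present') is unique to Microeus (autapomorphy; uninformative for grouping).
Only Meroensis and Theryx show the derived state 'absent' for prehensile tail, supporting them as a clade.
Only Acroana, Meroensis, Pachyion, and Theryx show the derived state 'present' for retractile claws, supporting them as a clade.
caudal autotomy: derived state 'absent' in Meroensis, Pachyion, and Theryx only — synapomorphy for {Meroensis, Pachyion, Theryx}.
Most parsimonious ingroup topology: ((Acroana,((Theryx,Meroensis),Pachyion)),Microeus).
Microeus is sister to the clade containing all other ingroup taxa, so it is the earliest-diverging (most basal) ingroup lineage.

Microeus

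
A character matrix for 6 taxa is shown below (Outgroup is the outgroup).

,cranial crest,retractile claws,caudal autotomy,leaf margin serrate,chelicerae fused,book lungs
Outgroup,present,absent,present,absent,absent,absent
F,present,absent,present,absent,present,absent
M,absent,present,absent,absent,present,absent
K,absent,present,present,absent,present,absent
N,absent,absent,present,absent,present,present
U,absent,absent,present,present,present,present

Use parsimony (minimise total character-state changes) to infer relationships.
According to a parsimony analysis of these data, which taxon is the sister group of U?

Character polarity is set by the outgroup: the derived state is whichever differs from the outgroup's state, so for cranial crest, caudal autotomy the derived state is 'absent', and for the remaining characters it is 'present'.
cranial crest (derived state 'absent') is shared by K, M, N, and U — a synapomorphy uniting that clade.
retractile claws: derived state 'present' in K and M only — synapomorphy for {K, M}.
caudal autotomy: derived state 'absent' in M only — an autapomorphy, so it tells us nothing about relationships among taxa.
leaf margin serrate (derived state 'present') is unique to U (autapomorphy; uninformative for grouping).
chelicerae fused (derived state 'present') is shared by all ingroup taxa — unites the whole ingroup.
book lungs (derived state 'present') is shared by N and U — a synapomorphy uniting that clade.
Most parsimonious ingroup topology: (F,((M,K),(N,U))).
U and N form a cherry on this tree, so they are sister taxa.

N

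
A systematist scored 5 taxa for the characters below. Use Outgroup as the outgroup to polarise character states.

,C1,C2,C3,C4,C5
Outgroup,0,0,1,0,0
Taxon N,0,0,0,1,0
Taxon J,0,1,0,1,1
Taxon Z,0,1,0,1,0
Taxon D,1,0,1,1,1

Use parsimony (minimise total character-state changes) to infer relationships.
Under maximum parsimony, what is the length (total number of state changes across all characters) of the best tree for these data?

6

Character polarity is set by the outgroup: the derived state is whichever differs from the outgroup's state, so for C3 the derived state is '0', and for the remaining characters it is '1'.
C1 (derived state '1') is unique to Taxon D (autapomorphy; uninformative for grouping).
C2 (derived state '1') is shared by Taxon J and Taxon Z — a synapomorphy uniting that clade.
C3 (derived state '0') is shared by Taxon J, Taxon N, and Taxon Z — a synapomorphy uniting that clade.
C4 (derived state '1') is shared by all ingroup taxa — unites the whole ingroup.
C5 groups Taxon D and Taxon J, which is incompatible with the clades supported by the remaining characters; treating it as convergent (homoplasy) costs fewer steps than any alternative tree.
Most parsimonious ingroup topology: ((Taxon N,(Taxon J,Taxon Z)),Taxon D).
Changes per character on this tree: C1: 1; C2: 1; C3: 1; C4: 1; C5: 2.
Total = 6.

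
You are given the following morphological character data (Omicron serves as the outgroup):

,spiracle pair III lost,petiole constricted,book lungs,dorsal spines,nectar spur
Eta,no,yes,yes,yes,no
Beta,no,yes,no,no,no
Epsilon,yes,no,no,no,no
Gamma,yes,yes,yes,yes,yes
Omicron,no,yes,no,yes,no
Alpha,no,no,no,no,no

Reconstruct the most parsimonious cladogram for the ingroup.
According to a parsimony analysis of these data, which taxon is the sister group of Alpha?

Character polarity is set by the outgroup: the derived state is whichever differs from the outgroup's state, so for petiole constricted, dorsal spines the derived state is 'no', and for the remaining characters it is 'yes'.
spiracle pair III lost groups Epsilon and Gamma, which is incompatible with the clades supported by the remaining characters; treating it as convergent (homoplasy) costs fewer steps than any alternative tree.
petiole constricted (derived state 'no') is shared by Alpha and Epsilon — a synapomorphy uniting that clade.
book lungs: derived state 'yes' in Eta and Gamma only — synapomorphy for {Eta, Gamma}.
dorsal spines: derived state 'no' in Alpha, Beta, and Epsilon only — synapomorphy for {Alpha, Beta, Epsilon}.
nectar spur (derived state 'yes') is unique to Gamma (autapomorphy; uninformative for grouping).
Most parsimonious ingroup topology: ((Gamma,Eta),(Beta,(Alpha,Epsilon))).
Alpha and Epsilon form a cherry on this tree, so they are sister taxa.

Epsilon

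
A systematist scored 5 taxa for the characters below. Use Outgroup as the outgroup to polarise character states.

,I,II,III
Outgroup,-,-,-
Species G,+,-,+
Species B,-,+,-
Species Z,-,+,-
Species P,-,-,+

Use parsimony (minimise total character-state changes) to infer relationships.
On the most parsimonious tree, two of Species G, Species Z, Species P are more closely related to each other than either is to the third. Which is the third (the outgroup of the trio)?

The outgroup has state '-' for every character, so '+' is the derived state throughout.
I: derived state '+' in Species G only — an autapomorphy, so it tells us nothing about relationships among taxa.
Only Species B and Species Z show the derived state '+' for II, supporting them as a clade.
III (derived state '+') is shared by Species G and Species P — a synapomorphy uniting that clade.
Most parsimonious ingroup topology: ((Species P,Species G),(Species Z,Species B)).
Species G and Species P share a more recent common ancestor with each other than either does with Species Z, so Species Z is the least closely related of the three.

Species Z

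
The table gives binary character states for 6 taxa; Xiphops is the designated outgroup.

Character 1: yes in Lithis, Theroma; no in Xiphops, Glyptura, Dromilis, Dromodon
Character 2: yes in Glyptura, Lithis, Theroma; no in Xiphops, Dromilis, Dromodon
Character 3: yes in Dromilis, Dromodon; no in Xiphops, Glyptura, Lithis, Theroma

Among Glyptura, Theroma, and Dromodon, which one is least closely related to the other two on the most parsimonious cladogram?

The outgroup has state 'no' for every character, so 'yes' is the derived state throughout.
Character 1: derived state 'yes' in Lithis and Theroma only — synapomorphy for {Lithis, Theroma}.
Character 2: derived state 'yes' in Glyptura, Lithis, and Theroma only — synapomorphy for {Glyptura, Lithis, Theroma}.
Character 3 (derived state 'yes') is shared by Dromilis and Dromodon — a synapomorphy uniting that clade.
Most parsimonious ingroup topology: ((Glyptura,(Lithis,Theroma)),(Dromilis,Dromodon)).
Glyptura and Theroma share a more recent common ancestor with each other than either does with Dromodon, so Dromodon is the least closely related of the three.

Dromodon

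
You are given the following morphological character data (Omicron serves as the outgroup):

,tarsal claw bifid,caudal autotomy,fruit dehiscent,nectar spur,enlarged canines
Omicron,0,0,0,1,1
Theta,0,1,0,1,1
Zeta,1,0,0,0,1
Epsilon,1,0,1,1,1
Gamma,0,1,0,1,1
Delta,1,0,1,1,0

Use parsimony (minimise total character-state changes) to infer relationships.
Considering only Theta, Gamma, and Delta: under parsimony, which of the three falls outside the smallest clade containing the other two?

Character polarity is set by the outgroup: the derived state is whichever differs from the outgroup's state, so for nectar spur, enlarged canines the derived state is '0', and for the remaining characters it is '1'.
Only Delta, Epsilon, and Zeta show the derived state '1' for tarsal claw bifid, supporting them as a clade.
Only Gamma and Theta show the derived state '1' for caudal autotomy, supporting them as a clade.
Only Delta and Epsilon show the derived state '1' for fruit dehiscent, supporting them as a clade.
nectar spur: derived state '0' in Zeta only — an autapomorphy, so it tells us nothing about relationships among taxa.
enlarged canines: derived state '0' in Delta only — an autapomorphy, so it tells us nothing about relationships among taxa.
Most parsimonious ingroup topology: ((Theta,Gamma),(Zeta,(Epsilon,Delta))).
Theta and Gamma share a more recent common ancestor with each other than either does with Delta, so Delta is the least closely related of the three.

Delta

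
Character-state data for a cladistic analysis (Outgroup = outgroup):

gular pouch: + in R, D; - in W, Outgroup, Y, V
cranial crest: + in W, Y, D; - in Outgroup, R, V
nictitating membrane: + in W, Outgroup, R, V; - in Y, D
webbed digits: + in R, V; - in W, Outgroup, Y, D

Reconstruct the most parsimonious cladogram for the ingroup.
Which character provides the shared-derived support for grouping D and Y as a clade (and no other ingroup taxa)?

Character polarity is set by the outgroup: the derived state is whichever differs from the outgroup's state, so for nictitating membrane the derived state is '-', and for the remaining characters it is '+'.
gular pouch (state '+') occurs in D and R but conflicts with the nesting implied by the other characters — most parsimoniously interpreted as homoplasy.
Only D, W, and Y show the derived state '+' for cranial crest, supporting them as a clade.
Only D and Y show the derived state '-' for nictitating membrane, supporting them as a clade.
webbed digits (derived state '+') is shared by R and V — a synapomorphy uniting that clade.
Most parsimonious ingroup topology: ((R,V),((D,Y),W)).
The clade {D, Y} is supported by nictitating membrane: its derived state '-' occurs in exactly those taxa and in no other taxon (including the outgroup).

nictitating membrane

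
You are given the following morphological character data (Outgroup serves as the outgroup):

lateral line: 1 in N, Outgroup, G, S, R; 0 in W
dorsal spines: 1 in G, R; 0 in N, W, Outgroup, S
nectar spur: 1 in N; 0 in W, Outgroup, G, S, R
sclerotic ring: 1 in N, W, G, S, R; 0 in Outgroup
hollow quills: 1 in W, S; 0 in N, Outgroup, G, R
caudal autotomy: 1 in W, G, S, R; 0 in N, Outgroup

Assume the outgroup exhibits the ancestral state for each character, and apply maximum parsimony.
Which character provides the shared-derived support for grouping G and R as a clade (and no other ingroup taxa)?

Character polarity is set by the outgroup: the derived state is whichever differs from the outgroup's state, so for lateral line the derived state is '0', and for the remaining characters it is '1'.
lateral line (derived state '0') is unique to W (autapomorphy; uninformative for grouping).
dorsal spines (derived state '1') is shared by G and R — a synapomorphy uniting that clade.
nectar spur: derived state '1' in N only — an autapomorphy, so it tells us nothing about relationships among taxa.
All ingroup taxa share the derived state '1' for sclerotic ring; it defines the ingroup but does not resolve relationships within it.
hollow quills (derived state '1') is shared by S and W — a synapomorphy uniting that clade.
caudal autotomy (derived state '1') is shared by G, R, S, and W — a synapomorphy uniting that clade.
Most parsimonious ingroup topology: (((S,W),(R,G)),N).
The clade {G, R} is supported by dorsal spines: its derived state '1' occurs in exactly those taxa and in no other taxon (including the outgroup).

dorsal spines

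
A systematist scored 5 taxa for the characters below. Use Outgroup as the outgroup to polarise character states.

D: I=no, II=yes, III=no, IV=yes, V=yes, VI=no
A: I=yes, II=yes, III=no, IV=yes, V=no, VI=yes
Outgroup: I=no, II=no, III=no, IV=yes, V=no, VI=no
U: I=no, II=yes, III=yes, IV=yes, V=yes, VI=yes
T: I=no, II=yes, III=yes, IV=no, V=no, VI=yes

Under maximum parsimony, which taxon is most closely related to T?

U

Character polarity is set by the outgroup: the derived state is whichever differs from the outgroup's state, so for IV the derived state is 'no', and for the remaining characters it is 'yes'.
I (derived state 'yes') is unique to A (autapomorphy; uninformative for grouping).
II (derived state 'yes') is shared by all ingroup taxa — unites the whole ingroup.
Only T and U show the derived state 'yes' for III, supporting them as a clade.
IV: derived state 'no' in T only — an autapomorphy, so it tells us nothing about relationships among taxa.
V groups D and U, which is incompatible with the clades supported by the remaining characters; treating it as convergent (homoplasy) costs fewer steps than any alternative tree.
Only A, T, and U show the derived state 'yes' for VI, supporting them as a clade.
Most parsimonious ingroup topology: (((T,U),A),D).
T and U form a cherry on this tree, so they are sister taxa.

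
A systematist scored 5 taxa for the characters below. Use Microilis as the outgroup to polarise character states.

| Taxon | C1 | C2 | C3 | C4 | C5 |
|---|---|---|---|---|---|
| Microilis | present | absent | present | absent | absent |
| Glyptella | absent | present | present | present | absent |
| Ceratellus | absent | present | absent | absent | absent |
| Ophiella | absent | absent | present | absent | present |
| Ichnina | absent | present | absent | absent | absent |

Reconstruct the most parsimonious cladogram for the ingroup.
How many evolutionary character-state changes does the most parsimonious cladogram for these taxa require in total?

Character polarity is set by the outgroup: the derived state is whichever differs from the outgroup's state, so for C1, C3 the derived state is 'absent', and for the remaining characters it is 'present'.
C1 (derived state 'absent') is shared by all ingroup taxa — unites the whole ingroup.
Only Ceratellus, Glyptella, and Ichnina show the derived state 'present' for C2, supporting them as a clade.
Only Ceratellus and Ichnina show the derived state 'absent' for C3, supporting them as a clade.
C4: derived state 'present' in Glyptella only — an autapomorphy, so it tells us nothing about relationships among taxa.
C5: derived state 'present' in Ophiella only — an autapomorphy, so it tells us nothing about relationships among taxa.
Most parsimonious ingroup topology: ((Glyptella,(Ceratellus,Ichnina)),Ophiella).
Changes per character on this tree: C1: 1; C2: 1; C3: 1; C4: 1; C5: 1.
Total = 5.

5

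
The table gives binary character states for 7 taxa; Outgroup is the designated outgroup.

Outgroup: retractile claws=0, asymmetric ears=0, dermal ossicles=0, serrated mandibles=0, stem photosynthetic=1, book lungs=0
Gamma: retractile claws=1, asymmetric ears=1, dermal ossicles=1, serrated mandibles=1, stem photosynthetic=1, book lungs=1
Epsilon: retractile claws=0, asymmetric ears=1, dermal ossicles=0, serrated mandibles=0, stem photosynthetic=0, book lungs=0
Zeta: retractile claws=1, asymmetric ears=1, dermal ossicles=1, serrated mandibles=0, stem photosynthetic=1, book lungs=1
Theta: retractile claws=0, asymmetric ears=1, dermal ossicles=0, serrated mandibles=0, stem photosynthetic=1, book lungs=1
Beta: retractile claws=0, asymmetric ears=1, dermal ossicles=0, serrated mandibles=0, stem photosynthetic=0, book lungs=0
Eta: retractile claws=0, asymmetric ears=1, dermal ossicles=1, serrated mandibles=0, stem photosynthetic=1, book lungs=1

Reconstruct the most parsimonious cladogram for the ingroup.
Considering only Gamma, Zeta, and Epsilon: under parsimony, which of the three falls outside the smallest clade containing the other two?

Epsilon

Character polarity is set by the outgroup: the derived state is whichever differs from the outgroup's state, so for stem photosynthetic the derived state is '0', and for the remaining characters it is '1'.
retractile claws (derived state '1') is shared by Gamma and Zeta — a synapomorphy uniting that clade.
All ingroup taxa share the derived state '1' for asymmetric ears; it defines the ingroup but does not resolve relationships within it.
Only Eta, Gamma, and Zeta show the derived state '1' for dermal ossicles, supporting them as a clade.
serrated mandibles: derived state '1' in Gamma only — an autapomorphy, so it tells us nothing about relationships among taxa.
Only Beta and Epsilon show the derived state '0' for stem photosynthetic, supporting them as a clade.
book lungs: derived state '1' in Eta, Gamma, Theta, and Zeta only — synapomorphy for {Eta, Gamma, Theta, Zeta}.
Most parsimonious ingroup topology: ((((Gamma,Zeta),Eta),Theta),(Epsilon,Beta)).
Zeta and Gamma share a more recent common ancestor with each other than either does with Epsilon, so Epsilon is the least closely related of the three.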